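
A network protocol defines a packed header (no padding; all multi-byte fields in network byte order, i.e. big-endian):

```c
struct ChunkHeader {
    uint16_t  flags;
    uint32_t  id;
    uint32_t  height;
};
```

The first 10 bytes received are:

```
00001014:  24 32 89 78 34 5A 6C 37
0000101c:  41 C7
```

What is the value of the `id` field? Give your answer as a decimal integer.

`id` follows `flags` (2 bytes), so it starts at byte offset 2 and occupies 4 bytes.
Bytes at offsets 2..5: 89 78 34 5A.
In big-endian order the high byte comes first in memory.
The bytes are already most-significant first: 0x8978345A.
0x8978345A = 2306356314.

2306356314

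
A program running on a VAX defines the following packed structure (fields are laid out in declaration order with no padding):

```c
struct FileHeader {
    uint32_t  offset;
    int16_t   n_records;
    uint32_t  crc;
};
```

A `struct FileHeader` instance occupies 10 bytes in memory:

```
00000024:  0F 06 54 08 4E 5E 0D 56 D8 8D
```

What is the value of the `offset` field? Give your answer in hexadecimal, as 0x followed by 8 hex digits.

`offset` is the first field, at byte offset 0, occupying 4 bytes.
Bytes at offsets 0..3: 0F 06 54 08.
Little-endian: lowest address holds the least-significant byte.
Reassemble most-significant byte first: 08 54 06 0F → 0x0854060F.

0x0854060F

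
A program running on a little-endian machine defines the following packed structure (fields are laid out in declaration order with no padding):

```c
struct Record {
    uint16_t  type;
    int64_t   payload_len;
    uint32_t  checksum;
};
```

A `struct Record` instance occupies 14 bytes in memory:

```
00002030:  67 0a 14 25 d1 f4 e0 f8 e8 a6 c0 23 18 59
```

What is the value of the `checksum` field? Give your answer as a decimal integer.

1494754240

`checksum` follows `type` (2 B), `payload_len` (8 B), so it starts at offset 2 + 8 = 10 and occupies 4 bytes.
Bytes at offsets 10..13: C0 23 18 59.
Little-endian stores the least-significant byte at the lowest address.
Reassemble most-significant byte first: 59 18 23 C0 → 0x591823C0.
0x591823C0 = 1494754240.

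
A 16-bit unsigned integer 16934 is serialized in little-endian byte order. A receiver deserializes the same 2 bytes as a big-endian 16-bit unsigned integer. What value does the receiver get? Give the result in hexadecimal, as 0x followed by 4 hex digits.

0x2642

16934 in 16-bit hexadecimal is 0x4226.
Stored little-endian, the bytes at ascending addresses are 26 42.
Read back as big-endian, the last byte is least significant, giving 0x2642.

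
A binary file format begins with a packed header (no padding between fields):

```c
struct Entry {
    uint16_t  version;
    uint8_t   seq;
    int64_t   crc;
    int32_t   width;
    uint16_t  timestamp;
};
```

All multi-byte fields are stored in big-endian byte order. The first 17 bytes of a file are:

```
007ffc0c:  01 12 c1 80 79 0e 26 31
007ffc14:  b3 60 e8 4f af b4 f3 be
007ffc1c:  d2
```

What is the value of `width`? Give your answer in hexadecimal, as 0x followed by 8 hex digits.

`width` follows `version` (2 B), `seq` (1 B), `crc` (8 B), so it starts at offset 2 + 1 + 8 = 11 and occupies 4 bytes.
Bytes at offsets 11..14: 4F AF B4 F3.
Big-endian: lowest address holds the most-significant byte.
The bytes are already most-significant first: 0x4FAFB4F3.

0x4FAFB4F3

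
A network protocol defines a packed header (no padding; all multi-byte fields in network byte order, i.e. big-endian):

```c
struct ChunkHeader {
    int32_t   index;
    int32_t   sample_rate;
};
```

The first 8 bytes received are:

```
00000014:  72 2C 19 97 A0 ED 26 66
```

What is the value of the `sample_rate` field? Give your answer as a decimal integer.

`sample_rate` follows `index` (4 bytes), so it starts at byte offset 4 and occupies 4 bytes.
Bytes at offsets 4..7: A0 ED 26 66.
In big-endian order the high byte comes first in memory.
The bytes are already most-significant first: 0xA0ED2666.
Top bit is set, so as a signed 32-bit value this is 0xA0ED2666 − 2^32 = -1595070874.

-1595070874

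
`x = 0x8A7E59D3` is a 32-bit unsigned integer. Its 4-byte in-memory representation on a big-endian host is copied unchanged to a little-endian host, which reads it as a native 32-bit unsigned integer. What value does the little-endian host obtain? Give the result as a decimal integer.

3545857674

Stored big-endian, the bytes at ascending addresses are 8A 7E 59 D3.
Read back as little-endian, the first byte is least significant, giving 0xD3597E8A.
0xD3597E8A = 3545857674.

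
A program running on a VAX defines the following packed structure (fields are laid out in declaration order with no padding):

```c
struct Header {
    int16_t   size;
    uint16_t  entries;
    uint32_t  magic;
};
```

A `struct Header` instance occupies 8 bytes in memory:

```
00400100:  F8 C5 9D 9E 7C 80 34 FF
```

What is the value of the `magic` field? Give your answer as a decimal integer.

`magic` follows `size` (2 B), `entries` (2 B), so it starts at offset 2 + 2 = 4 and occupies 4 bytes.
Bytes at offsets 4..7: 7C 80 34 FF.
Little-endian stores the least-significant byte at the lowest address.
Reassemble most-significant byte first: FF 34 80 7C → 0xFF34807C.
0xFF34807C = 4281630844.

4281630844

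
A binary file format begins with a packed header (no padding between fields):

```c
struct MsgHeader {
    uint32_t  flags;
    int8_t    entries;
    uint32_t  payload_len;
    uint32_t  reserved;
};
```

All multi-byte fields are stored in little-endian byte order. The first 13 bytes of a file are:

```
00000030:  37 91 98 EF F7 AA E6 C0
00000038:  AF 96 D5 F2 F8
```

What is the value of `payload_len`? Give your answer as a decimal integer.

`payload_len` follows `flags` (4 B), `entries` (1 B), so it starts at offset 4 + 1 = 5 and occupies 4 bytes.
Bytes at offsets 5..8: AA E6 C0 AF.
Little-endian: lowest address holds the least-significant byte.
Reassemble most-significant byte first: AF C0 E6 AA → 0xAFC0E6AA.
0xAFC0E6AA = 2948654762.

2948654762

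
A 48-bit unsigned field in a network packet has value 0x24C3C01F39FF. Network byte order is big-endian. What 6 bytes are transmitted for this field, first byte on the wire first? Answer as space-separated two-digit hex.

24 C3 C0 1F 39 FF

Split into bytes (most-significant first): 24 C3 C0 1F 39 FF.
Big-endian: lowest address holds the most-significant byte.
So the memory order matches the most-significant-first order: 24 C3 C0 1F 39 FF.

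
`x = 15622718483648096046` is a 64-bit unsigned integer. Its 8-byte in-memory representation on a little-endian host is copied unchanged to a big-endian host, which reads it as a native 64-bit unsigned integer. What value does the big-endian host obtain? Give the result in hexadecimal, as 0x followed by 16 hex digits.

15622718483648096046 in 64-bit hexadecimal is 0xD8CF0BB02BC6272E.
Stored little-endian, the bytes at ascending addresses are 2E 27 C6 2B B0 0B CF D8.
Read back as big-endian, the last byte is least significant, giving 0x2E27C62BB00BCFD8.

0x2E27C62BB00BCFD8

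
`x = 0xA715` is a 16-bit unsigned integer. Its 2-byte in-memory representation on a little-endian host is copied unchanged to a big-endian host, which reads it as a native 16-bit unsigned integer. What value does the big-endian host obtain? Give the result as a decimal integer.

5543

Stored little-endian, the bytes at ascending addresses are 15 A7.
Read back as big-endian, the last byte is least significant, giving 0x15A7.
0x15A7 = 5543.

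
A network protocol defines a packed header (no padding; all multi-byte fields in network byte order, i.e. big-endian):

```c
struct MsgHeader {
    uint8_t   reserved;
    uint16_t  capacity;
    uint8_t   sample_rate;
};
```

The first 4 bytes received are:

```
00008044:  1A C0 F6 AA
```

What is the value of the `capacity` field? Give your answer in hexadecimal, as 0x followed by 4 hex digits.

`capacity` follows `reserved` (1 byte), so it starts at byte offset 1 and occupies 2 bytes.
Bytes at offsets 1..2: C0 F6.
Big-endian stores the most-significant byte at the lowest address.
The bytes are already most-significant first: 0xC0F6.

0xC0F6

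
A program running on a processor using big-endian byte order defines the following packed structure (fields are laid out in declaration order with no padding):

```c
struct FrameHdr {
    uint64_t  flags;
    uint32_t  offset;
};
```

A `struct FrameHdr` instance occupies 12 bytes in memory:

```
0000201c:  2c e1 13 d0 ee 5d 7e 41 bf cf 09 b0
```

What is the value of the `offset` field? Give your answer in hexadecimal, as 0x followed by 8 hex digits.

`offset` follows `flags` (8 bytes), so it starts at byte offset 8 and occupies 4 bytes.
Bytes at offsets 8..11: BF CF 09 B0.
In big-endian order the high byte comes first in memory.
The bytes are already most-significant first: 0xBFCF09B0.

0xBFCF09B0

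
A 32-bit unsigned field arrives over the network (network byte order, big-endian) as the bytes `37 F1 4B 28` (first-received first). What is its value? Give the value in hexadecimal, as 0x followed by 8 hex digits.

0x37F14B28

Big-endian: lowest address holds the most-significant byte.
The bytes are already most-significant first: 0x37F14B28.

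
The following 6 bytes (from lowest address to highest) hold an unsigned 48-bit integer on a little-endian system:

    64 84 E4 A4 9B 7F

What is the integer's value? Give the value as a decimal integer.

Little-endian: lowest address holds the least-significant byte.
Reassemble most-significant byte first: 7F 9B A4 E4 84 64 → 0x7F9BA4E48464.
0x7F9BA4E48464 = 140306463097956.

140306463097956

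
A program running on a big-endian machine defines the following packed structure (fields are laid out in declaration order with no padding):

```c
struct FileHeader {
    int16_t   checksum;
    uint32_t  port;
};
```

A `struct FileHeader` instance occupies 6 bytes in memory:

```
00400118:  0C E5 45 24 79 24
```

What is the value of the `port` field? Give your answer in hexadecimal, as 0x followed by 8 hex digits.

0x45247924

`port` follows `checksum` (2 bytes), so it starts at byte offset 2 and occupies 4 bytes.
Bytes at offsets 2..5: 45 24 79 24.
In big-endian order the high byte comes first in memory.
The bytes are already most-significant first: 0x45247924.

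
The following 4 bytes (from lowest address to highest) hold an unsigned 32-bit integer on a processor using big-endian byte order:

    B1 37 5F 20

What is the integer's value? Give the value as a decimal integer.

2973196064

Big-endian stores the most-significant byte at the lowest address.
The bytes are already most-significant first: 0xB1375F20.
0xB1375F20 = 2973196064.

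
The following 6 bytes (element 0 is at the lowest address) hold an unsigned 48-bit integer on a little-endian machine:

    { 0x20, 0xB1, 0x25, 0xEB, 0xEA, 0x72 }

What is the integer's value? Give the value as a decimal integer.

Little-endian: lowest address holds the least-significant byte.
Reassemble most-significant byte first: 72 EA EB 25 B1 20 → 0x72EAEB25B120.
0x72EAEB25B120 = 126353293029664.

126353293029664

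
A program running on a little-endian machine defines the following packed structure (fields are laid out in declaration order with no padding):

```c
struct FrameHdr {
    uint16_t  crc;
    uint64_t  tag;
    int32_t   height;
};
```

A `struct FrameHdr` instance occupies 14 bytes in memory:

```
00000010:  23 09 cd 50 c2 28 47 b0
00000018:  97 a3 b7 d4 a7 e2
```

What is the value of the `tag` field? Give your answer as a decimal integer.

`tag` follows `crc` (2 bytes), so it starts at byte offset 2 and occupies 8 bytes.
Bytes at offsets 2..9: CD 50 C2 28 47 B0 97 A3.
Little-endian stores the least-significant byte at the lowest address.
Reassemble most-significant byte first: A3 97 B0 47 28 C2 50 CD → 0xA397B04728C250CD.
0xA397B04728C250CD = 11788084369338552525.

11788084369338552525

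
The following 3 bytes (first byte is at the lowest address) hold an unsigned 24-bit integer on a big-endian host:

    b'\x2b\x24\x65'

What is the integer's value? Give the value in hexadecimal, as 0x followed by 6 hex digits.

0x2B2465

Big-endian: lowest address holds the most-significant byte.
The bytes are already most-significant first: 0x2B2465.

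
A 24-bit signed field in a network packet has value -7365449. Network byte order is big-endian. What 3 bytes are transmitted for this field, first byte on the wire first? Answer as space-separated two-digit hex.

8F 9C B7

Two's complement of -7365449 in 24 bits: 7365449 = 0x706349; invert → 0x8F9CB6; add 1 → 0x8F9CB7.
Split into bytes (most-significant first): 8F 9C B7.
Big-endian stores the most-significant byte at the lowest address.
So the memory order matches the most-significant-first order: 8F 9C B7.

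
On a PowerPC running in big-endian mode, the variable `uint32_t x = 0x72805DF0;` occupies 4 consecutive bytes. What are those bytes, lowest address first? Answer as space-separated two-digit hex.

72 80 5D F0

Split into bytes (most-significant first): 72 80 5D F0.
Big-endian: lowest address holds the most-significant byte.
So the memory order matches the most-significant-first order: 72 80 5D F0.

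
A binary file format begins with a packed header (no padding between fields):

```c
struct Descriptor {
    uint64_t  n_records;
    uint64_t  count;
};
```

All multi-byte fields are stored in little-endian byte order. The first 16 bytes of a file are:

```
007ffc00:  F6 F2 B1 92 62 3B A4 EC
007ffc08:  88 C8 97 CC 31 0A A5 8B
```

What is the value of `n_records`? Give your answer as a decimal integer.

17051819383685509878

`n_records` is the first field, at byte offset 0, occupying 8 bytes.
Bytes at offsets 0..7: F6 F2 B1 92 62 3B A4 EC.
Little-endian stores the least-significant byte at the lowest address.
Reassemble most-significant byte first: EC A4 3B 62 92 B1 F2 F6 → 0xECA43B6292B1F2F6.
0xECA43B6292B1F2F6 = 17051819383685509878.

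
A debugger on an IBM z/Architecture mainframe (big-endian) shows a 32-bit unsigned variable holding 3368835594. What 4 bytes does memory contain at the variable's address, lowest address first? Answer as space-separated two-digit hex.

3368835594 in hexadecimal, padded to 32 bits, is 0xC8CC5A0A.
Split into bytes (most-significant first): C8 CC 5A 0A.
Big-endian stores the most-significant byte at the lowest address.
So the memory order matches the most-significant-first order: C8 CC 5A 0A.

C8 CC 5A 0A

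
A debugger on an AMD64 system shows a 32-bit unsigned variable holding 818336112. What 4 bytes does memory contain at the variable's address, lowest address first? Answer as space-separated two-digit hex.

818336112 in hexadecimal, padded to 32 bits, is 0x30C6D170.
Split into bytes (most-significant first): 30 C6 D1 70.
Little-endian: lowest address holds the least-significant byte.
So at ascending addresses the bytes are 70 D1 C6 30.

70 D1 C6 30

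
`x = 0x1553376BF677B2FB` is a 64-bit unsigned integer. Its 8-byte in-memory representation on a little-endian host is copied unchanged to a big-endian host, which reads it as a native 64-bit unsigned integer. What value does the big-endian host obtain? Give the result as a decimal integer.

18136690549618856725

Stored little-endian, the bytes at ascending addresses are FB B2 77 F6 6B 37 53 15.
Read back as big-endian, the last byte is least significant, giving 0xFBB277F66B375315.
0xFBB277F66B375315 = 18136690549618856725.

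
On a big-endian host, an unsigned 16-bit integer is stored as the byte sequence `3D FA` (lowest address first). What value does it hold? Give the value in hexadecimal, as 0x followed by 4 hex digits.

Big-endian stores the most-significant byte at the lowest address.
The bytes are already most-significant first: 0x3DFA.

0x3DFA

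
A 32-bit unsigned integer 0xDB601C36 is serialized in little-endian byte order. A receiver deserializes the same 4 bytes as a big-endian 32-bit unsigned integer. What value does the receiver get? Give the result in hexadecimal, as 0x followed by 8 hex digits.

Stored little-endian, the bytes at ascending addresses are 36 1C 60 DB.
Read back as big-endian, the last byte is least significant, giving 0x361C60DB.

0x361C60DB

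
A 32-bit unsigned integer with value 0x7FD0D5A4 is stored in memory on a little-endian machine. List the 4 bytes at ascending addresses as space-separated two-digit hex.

A4 D5 D0 7F

Split into bytes (most-significant first): 7F D0 D5 A4.
Little-endian stores the least-significant byte at the lowest address.
So at ascending addresses the bytes are A4 D5 D0 7F.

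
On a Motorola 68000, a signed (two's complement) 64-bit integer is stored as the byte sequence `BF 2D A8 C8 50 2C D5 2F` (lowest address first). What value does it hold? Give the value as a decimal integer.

-4670891660221295313

Big-endian stores the most-significant byte at the lowest address.
The bytes are already most-significant first: 0xBF2DA8C8502CD52F.
Top bit is set, so as a signed 64-bit value this is 0xBF2DA8C8502CD52F − 2^64 = -4670891660221295313.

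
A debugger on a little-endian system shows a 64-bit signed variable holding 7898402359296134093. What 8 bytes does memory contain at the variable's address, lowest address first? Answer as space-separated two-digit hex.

CD 0B F4 26 19 C3 9C 6D

7898402359296134093 in hexadecimal, padded to 64 bits, is 0x6D9CC31926F40BCD.
Split into bytes (most-significant first): 6D 9C C3 19 26 F4 0B CD.
In little-endian order the low byte comes first in memory.
So at ascending addresses the bytes are CD 0B F4 26 19 C3 9C 6D.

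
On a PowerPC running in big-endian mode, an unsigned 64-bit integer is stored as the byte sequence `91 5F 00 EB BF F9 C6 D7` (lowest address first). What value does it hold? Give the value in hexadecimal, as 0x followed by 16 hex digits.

0x915F00EBBFF9C6D7

Big-endian stores the most-significant byte at the lowest address.
The bytes are already most-significant first: 0x915F00EBBFF9C6D7.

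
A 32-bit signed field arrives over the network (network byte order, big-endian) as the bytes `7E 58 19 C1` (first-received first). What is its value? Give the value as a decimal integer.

In big-endian order the high byte comes first in memory.
The bytes are already most-significant first: 0x7E5819C1.
0x7E5819C1 = 2119702977.

2119702977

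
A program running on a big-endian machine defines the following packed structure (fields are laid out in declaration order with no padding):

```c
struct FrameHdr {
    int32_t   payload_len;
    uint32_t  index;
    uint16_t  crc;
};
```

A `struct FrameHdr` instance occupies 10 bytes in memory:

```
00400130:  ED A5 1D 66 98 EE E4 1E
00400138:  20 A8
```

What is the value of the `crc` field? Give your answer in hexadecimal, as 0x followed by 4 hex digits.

0x20A8

`crc` follows `payload_len` (4 B), `index` (4 B), so it starts at offset 4 + 4 = 8 and occupies 2 bytes.
Bytes at offsets 8..9: 20 A8.
Big-endian: lowest address holds the most-significant byte.
The bytes are already most-significant first: 0x20A8.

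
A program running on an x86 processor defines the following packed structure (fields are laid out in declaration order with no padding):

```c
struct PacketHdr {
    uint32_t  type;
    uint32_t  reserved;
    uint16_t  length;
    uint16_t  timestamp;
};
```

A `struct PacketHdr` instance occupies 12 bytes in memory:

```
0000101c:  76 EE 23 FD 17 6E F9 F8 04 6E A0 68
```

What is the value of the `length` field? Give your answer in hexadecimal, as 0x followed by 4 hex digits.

`length` follows `type` (4 B), `reserved` (4 B), so it starts at offset 4 + 4 = 8 and occupies 2 bytes.
Bytes at offsets 8..9: 04 6E.
Little-endian: lowest address holds the least-significant byte.
Reassemble most-significant byte first: 6E 04 → 0x6E04.

0x6E04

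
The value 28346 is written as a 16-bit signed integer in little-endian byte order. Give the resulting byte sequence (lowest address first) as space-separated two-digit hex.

BA 6E

28346 in hexadecimal, padded to 16 bits, is 0x6EBA.
Split into bytes (most-significant first): 6E BA.
In little-endian order the low byte comes first in memory.
So at ascending addresses the bytes are BA 6E.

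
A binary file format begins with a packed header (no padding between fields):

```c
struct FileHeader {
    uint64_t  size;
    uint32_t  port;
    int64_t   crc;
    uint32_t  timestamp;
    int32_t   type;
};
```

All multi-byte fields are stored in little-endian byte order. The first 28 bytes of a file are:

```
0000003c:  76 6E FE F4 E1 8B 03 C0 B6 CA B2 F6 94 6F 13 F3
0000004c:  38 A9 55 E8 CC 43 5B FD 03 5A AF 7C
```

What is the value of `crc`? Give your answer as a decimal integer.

`crc` follows `size` (8 B), `port` (4 B), so it starts at offset 8 + 4 = 12 and occupies 8 bytes.
Bytes at offsets 12..19: 94 6F 13 F3 38 A9 55 E8.
In little-endian order the low byte comes first in memory.
Reassemble most-significant byte first: E8 55 A9 38 F3 13 6F 94 → 0xE855A938F3136F94.
Top bit is set, so as a signed 64-bit value this is 0xE855A938F3136F94 − 2^64 = -1705270821828464748.

-1705270821828464748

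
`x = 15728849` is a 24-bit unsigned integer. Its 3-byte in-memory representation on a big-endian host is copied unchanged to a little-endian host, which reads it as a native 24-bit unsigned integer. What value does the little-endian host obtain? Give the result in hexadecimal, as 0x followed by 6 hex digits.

15728849 in 24-bit hexadecimal is 0xF000D1.
Stored big-endian, the bytes at ascending addresses are F0 00 D1.
Read back as little-endian, the first byte is least significant, giving 0xD100F0.

0xD100F0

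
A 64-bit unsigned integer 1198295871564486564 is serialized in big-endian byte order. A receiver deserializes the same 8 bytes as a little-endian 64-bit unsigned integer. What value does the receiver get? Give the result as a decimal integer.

1198295871564486564 in 64-bit hexadecimal is 0x10A133BF106B17A4.
Stored big-endian, the bytes at ascending addresses are 10 A1 33 BF 10 6B 17 A4.
Read back as little-endian, the first byte is least significant, giving 0xA4176B10BF33A110.
0xA4176B10BF33A110 = 11824037066356007184.

11824037066356007184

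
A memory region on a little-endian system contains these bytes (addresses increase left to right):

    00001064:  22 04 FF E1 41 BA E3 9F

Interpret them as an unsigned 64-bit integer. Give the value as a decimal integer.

Little-endian: lowest address holds the least-significant byte.
Reassemble most-significant byte first: 9F E3 BA 41 E1 FF 04 22 → 0x9FE3BA41E1FF0422.
0x9FE3BA41E1FF0422 = 11521257063871087650.

11521257063871087650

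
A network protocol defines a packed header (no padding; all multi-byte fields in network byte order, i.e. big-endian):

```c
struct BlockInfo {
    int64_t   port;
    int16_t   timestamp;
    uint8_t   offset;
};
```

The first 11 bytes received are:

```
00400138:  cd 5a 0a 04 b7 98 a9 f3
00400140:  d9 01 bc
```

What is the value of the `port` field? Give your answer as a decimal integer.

-3649593532653983245

`port` is the first field, at byte offset 0, occupying 8 bytes.
Bytes at offsets 0..7: CD 5A 0A 04 B7 98 A9 F3.
Big-endian: lowest address holds the most-significant byte.
The bytes are already most-significant first: 0xCD5A0A04B798A9F3.
Top bit is set, so as a signed 64-bit value this is 0xCD5A0A04B798A9F3 − 2^64 = -3649593532653983245.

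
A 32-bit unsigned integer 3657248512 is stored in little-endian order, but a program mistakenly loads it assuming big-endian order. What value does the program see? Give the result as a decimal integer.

3657248512 in 32-bit hexadecimal is 0xD9FD2F00.
Stored little-endian, the bytes at ascending addresses are 00 2F FD D9.
Read back as big-endian, the last byte is least significant, giving 0x002FFDD9.
0x002FFDD9 = 3145177.

3145177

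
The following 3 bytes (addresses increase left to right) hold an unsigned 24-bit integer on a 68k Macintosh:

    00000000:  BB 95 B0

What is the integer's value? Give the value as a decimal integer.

Big-endian: lowest address holds the most-significant byte.
The bytes are already most-significant first: 0xBB95B0.
0xBB95B0 = 12293552.

12293552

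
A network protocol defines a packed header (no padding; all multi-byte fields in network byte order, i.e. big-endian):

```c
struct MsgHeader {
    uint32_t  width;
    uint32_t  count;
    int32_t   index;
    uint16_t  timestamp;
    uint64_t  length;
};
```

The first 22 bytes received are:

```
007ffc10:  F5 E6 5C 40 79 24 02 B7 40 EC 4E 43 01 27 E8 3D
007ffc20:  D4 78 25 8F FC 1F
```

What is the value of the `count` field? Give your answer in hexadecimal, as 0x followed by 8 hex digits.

0x792402B7

`count` follows `width` (4 bytes), so it starts at byte offset 4 and occupies 4 bytes.
Bytes at offsets 4..7: 79 24 02 B7.
Big-endian: lowest address holds the most-significant byte.
The bytes are already most-significant first: 0x792402B7.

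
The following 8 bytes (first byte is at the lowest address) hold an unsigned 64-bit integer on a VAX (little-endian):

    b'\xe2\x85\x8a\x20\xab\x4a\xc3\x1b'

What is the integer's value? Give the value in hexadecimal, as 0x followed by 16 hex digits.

0x1BC34AAB208A85E2

In little-endian order the low byte comes first in memory.
Reassemble most-significant byte first: 1B C3 4A AB 20 8A 85 E2 → 0x1BC34AAB208A85E2.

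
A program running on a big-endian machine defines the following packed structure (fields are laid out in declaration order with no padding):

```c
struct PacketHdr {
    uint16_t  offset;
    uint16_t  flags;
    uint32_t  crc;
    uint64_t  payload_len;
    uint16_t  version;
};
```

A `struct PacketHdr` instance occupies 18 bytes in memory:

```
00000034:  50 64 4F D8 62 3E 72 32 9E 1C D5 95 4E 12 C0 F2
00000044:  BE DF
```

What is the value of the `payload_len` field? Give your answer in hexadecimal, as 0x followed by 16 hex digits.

0x9E1CD5954E12C0F2

`payload_len` follows `offset` (2 B), `flags` (2 B), `crc` (4 B), so it starts at offset 2 + 2 + 4 = 8 and occupies 8 bytes.
Bytes at offsets 8..15: 9E 1C D5 95 4E 12 C0 F2.
Big-endian stores the most-significant byte at the lowest address.
The bytes are already most-significant first: 0x9E1CD5954E12C0F2.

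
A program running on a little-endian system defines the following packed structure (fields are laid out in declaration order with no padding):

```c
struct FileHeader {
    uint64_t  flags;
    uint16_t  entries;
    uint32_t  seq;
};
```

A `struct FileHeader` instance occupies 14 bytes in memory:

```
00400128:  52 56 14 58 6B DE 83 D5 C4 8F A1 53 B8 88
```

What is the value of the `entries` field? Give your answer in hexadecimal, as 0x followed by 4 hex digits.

`entries` follows `flags` (8 bytes), so it starts at byte offset 8 and occupies 2 bytes.
Bytes at offsets 8..9: C4 8F.
In little-endian order the low byte comes first in memory.
Reassemble most-significant byte first: 8F C4 → 0x8FC4.

0x8FC4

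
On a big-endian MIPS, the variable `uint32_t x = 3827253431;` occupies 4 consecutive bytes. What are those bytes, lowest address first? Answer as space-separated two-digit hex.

E4 1F 40 B7

3827253431 in hexadecimal, padded to 32 bits, is 0xE41F40B7.
Split into bytes (most-significant first): E4 1F 40 B7.
Big-endian: lowest address holds the most-significant byte.
So the memory order matches the most-significant-first order: E4 1F 40 B7.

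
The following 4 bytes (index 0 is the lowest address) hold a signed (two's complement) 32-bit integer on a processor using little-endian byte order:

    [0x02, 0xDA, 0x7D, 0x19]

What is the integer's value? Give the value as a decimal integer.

In little-endian order the low byte comes first in memory.
Reassemble most-significant byte first: 19 7D DA 02 → 0x197DDA02.
0x197DDA02 = 427678210.

427678210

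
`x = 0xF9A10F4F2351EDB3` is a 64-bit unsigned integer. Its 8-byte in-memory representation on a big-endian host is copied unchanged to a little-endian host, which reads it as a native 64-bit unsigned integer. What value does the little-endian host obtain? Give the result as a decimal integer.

Stored big-endian, the bytes at ascending addresses are F9 A1 0F 4F 23 51 ED B3.
Read back as little-endian, the first byte is least significant, giving 0xB3ED51234F0FA1F9.
0xB3ED51234F0FA1F9 = 12965108114361655801.

12965108114361655801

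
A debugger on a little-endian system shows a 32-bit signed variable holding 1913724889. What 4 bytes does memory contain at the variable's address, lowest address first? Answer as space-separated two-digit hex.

D9 1F 11 72

1913724889 in hexadecimal, padded to 32 bits, is 0x72111FD9.
Split into bytes (most-significant first): 72 11 1F D9.
In little-endian order the low byte comes first in memory.
So at ascending addresses the bytes are D9 1F 11 72.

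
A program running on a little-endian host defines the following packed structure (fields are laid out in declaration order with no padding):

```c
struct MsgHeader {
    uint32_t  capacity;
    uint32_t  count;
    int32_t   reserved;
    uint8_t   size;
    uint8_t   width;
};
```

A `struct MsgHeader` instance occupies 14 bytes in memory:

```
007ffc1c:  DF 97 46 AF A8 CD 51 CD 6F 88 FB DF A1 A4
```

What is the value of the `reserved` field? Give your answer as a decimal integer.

-537163665

`reserved` follows `capacity` (4 B), `count` (4 B), so it starts at offset 4 + 4 = 8 and occupies 4 bytes.
Bytes at offsets 8..11: 6F 88 FB DF.
Little-endian: lowest address holds the least-significant byte.
Reassemble most-significant byte first: DF FB 88 6F → 0xDFFB886F.
Top bit is set, so as a signed 32-bit value this is 0xDFFB886F − 2^32 = -537163665.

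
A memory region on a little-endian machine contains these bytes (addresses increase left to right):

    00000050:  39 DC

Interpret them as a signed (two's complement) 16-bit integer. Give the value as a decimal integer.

-9159

Little-endian stores the least-significant byte at the lowest address.
Reassemble most-significant byte first: DC 39 → 0xDC39.
Top bit is set, so as a signed 16-bit value this is 0xDC39 − 2^16 = -9159.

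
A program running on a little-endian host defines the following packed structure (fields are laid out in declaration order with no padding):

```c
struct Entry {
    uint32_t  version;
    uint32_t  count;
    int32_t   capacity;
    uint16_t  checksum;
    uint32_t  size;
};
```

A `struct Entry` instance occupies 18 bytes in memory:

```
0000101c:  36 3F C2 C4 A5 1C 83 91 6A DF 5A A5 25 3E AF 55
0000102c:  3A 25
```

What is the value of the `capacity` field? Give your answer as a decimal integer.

-1520771222

`capacity` follows `version` (4 B), `count` (4 B), so it starts at offset 4 + 4 = 8 and occupies 4 bytes.
Bytes at offsets 8..11: 6A DF 5A A5.
Little-endian stores the least-significant byte at the lowest address.
Reassemble most-significant byte first: A5 5A DF 6A → 0xA55ADF6A.
Top bit is set, so as a signed 32-bit value this is 0xA55ADF6A − 2^32 = -1520771222.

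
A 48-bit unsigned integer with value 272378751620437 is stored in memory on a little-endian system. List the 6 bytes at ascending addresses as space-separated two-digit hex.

55 15 BC 1E BA F7

272378751620437 in hexadecimal, padded to 48 bits, is 0xF7BA1EBC1555.
Split into bytes (most-significant first): F7 BA 1E BC 15 55.
Little-endian stores the least-significant byte at the lowest address.
So at ascending addresses the bytes are 55 15 BC 1E BA F7.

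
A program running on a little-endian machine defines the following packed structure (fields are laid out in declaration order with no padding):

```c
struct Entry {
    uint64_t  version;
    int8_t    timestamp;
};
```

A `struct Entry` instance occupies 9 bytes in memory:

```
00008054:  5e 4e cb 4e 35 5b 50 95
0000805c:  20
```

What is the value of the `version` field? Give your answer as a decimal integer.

10759199794301455966

`version` is the first field, at byte offset 0, occupying 8 bytes.
Bytes at offsets 0..7: 5E 4E CB 4E 35 5B 50 95.
Little-endian: lowest address holds the least-significant byte.
Reassemble most-significant byte first: 95 50 5B 35 4E CB 4E 5E → 0x95505B354ECB4E5E.
0x95505B354ECB4E5E = 10759199794301455966.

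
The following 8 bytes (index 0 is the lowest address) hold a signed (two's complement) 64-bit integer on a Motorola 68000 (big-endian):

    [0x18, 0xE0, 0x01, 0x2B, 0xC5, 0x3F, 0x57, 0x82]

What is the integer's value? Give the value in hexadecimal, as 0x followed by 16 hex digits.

In big-endian order the high byte comes first in memory.
The bytes are already most-significant first: 0x18E0012BC53F5782.

0x18E0012BC53F5782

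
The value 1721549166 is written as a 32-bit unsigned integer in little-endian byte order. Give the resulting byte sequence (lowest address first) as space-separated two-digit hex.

6E C1 9C 66

1721549166 in hexadecimal, padded to 32 bits, is 0x669CC16E.
Split into bytes (most-significant first): 66 9C C1 6E.
In little-endian order the low byte comes first in memory.
So at ascending addresses the bytes are 6E C1 9C 66.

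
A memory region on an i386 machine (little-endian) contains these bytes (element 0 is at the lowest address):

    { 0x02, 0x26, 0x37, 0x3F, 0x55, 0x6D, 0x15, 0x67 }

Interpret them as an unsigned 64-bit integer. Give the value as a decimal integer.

Little-endian: lowest address holds the least-significant byte.
Reassemble most-significant byte first: 67 15 6D 55 3F 37 26 02 → 0x67156D553F372602.
0x67156D553F372602 = 7427963373317727746.

7427963373317727746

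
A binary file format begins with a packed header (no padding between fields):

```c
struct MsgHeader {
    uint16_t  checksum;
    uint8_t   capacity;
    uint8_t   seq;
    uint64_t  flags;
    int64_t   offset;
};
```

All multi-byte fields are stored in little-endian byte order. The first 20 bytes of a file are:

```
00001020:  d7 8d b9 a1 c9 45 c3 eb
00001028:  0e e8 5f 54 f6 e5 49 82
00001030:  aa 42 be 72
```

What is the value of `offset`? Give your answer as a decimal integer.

`offset` follows `checksum` (2 B), `capacity` (1 B), `seq` (1 B), `flags` (8 B), so it starts at offset 2 + 1 + 1 + 8 = 12 and occupies 8 bytes.
Bytes at offsets 12..19: F6 E5 49 82 AA 42 BE 72.
Little-endian: lowest address holds the least-significant byte.
Reassemble most-significant byte first: 72 BE 42 AA 82 49 E5 F6 → 0x72BE42AA8249E5F6.
0x72BE42AA8249E5F6 = 8268119265996563958.

8268119265996563958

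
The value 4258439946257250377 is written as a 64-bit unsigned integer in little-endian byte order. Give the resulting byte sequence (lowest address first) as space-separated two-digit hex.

4258439946257250377 in hexadecimal, padded to 64 bits, is 0x3B190491A5FF3849.
Split into bytes (most-significant first): 3B 19 04 91 A5 FF 38 49.
In little-endian order the low byte comes first in memory.
So at ascending addresses the bytes are 49 38 FF A5 91 04 19 3B.

49 38 FF A5 91 04 19 3B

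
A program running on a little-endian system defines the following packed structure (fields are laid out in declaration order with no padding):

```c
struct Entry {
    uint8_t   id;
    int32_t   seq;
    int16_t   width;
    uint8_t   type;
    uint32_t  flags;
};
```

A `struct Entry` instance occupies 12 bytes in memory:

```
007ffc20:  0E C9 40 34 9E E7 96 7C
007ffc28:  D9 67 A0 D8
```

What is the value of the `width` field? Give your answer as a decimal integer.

-26905

`width` follows `id` (1 B), `seq` (4 B), so it starts at offset 1 + 4 = 5 and occupies 2 bytes.
Bytes at offsets 5..6: E7 96.
In little-endian order the low byte comes first in memory.
Reassemble most-significant byte first: 96 E7 → 0x96E7.
Top bit is set, so as a signed 16-bit value this is 0x96E7 − 2^16 = -26905.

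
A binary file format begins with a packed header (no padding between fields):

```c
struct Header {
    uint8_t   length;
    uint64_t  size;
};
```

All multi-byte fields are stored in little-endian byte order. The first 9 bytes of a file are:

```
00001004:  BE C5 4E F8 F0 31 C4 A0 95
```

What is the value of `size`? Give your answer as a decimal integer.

10781833226700213957

`size` follows `length` (1 byte), so it starts at byte offset 1 and occupies 8 bytes.
Bytes at offsets 1..8: C5 4E F8 F0 31 C4 A0 95.
Little-endian: lowest address holds the least-significant byte.
Reassemble most-significant byte first: 95 A0 C4 31 F0 F8 4E C5 → 0x95A0C431F0F84EC5.
0x95A0C431F0F84EC5 = 10781833226700213957.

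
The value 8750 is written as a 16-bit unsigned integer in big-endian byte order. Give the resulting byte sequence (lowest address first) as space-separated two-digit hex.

22 2E

8750 in hexadecimal, padded to 16 bits, is 0x222E.
Split into bytes (most-significant first): 22 2E.
Big-endian: lowest address holds the most-significant byte.
So the memory order matches the most-significant-first order: 22 2E.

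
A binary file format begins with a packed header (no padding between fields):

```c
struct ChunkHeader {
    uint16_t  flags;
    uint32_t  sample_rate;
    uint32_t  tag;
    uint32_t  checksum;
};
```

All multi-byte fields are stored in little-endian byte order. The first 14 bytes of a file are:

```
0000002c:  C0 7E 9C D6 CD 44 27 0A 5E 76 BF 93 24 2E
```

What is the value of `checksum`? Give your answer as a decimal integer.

`checksum` follows `flags` (2 B), `sample_rate` (4 B), `tag` (4 B), so it starts at offset 2 + 4 + 4 = 10 and occupies 4 bytes.
Bytes at offsets 10..13: BF 93 24 2E.
In little-endian order the low byte comes first in memory.
Reassemble most-significant byte first: 2E 24 93 BF → 0x2E2493BF.
0x2E2493BF = 774149055.

774149055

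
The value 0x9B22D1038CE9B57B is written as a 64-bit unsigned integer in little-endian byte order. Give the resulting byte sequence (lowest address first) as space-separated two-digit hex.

7B B5 E9 8C 03 D1 22 9B

Split into bytes (most-significant first): 9B 22 D1 03 8C E9 B5 7B.
Little-endian: lowest address holds the least-significant byte.
So at ascending addresses the bytes are 7B B5 E9 8C 03 D1 22 9B.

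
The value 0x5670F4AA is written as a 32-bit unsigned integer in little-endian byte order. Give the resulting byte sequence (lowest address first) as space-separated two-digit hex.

Split into bytes (most-significant first): 56 70 F4 AA.
Little-endian stores the least-significant byte at the lowest address.
So at ascending addresses the bytes are AA F4 70 56.

AA F4 70 56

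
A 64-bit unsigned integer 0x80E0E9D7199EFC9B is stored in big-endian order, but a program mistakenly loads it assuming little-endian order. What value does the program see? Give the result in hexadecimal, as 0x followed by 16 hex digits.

0x9BFC9E19D7E9E080

Stored big-endian, the bytes at ascending addresses are 80 E0 E9 D7 19 9E FC 9B.
Read back as little-endian, the first byte is least significant, giving 0x9BFC9E19D7E9E080.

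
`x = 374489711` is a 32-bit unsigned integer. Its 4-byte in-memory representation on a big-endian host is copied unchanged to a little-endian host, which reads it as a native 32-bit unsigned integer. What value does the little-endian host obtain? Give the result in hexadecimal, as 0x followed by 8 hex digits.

374489711 in 32-bit hexadecimal is 0x1652426F.
Stored big-endian, the bytes at ascending addresses are 16 52 42 6F.
Read back as little-endian, the first byte is least significant, giving 0x6F425216.

0x6F425216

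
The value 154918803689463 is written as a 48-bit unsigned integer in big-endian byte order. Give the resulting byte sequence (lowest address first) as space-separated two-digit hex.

154918803689463 in hexadecimal, padded to 48 bits, is 0x8CE5D8434FF7.
Split into bytes (most-significant first): 8C E5 D8 43 4F F7.
Big-endian: lowest address holds the most-significant byte.
So the memory order matches the most-significant-first order: 8C E5 D8 43 4F F7.

8C E5 D8 43 4F F7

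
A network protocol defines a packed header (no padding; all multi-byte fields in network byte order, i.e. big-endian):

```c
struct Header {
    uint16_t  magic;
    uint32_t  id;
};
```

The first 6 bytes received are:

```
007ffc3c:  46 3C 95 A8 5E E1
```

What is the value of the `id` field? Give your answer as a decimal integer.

2510839521

`id` follows `magic` (2 bytes), so it starts at byte offset 2 and occupies 4 bytes.
Bytes at offsets 2..5: 95 A8 5E E1.
In big-endian order the high byte comes first in memory.
The bytes are already most-significant first: 0x95A85EE1.
0x95A85EE1 = 2510839521.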